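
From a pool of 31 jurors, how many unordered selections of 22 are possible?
C(31,22) = 31!/(22!×9!) = 20160075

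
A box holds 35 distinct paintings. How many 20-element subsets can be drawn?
C(35,20) = 35!/(20!×15!) = 3247943160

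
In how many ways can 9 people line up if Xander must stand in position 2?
Fix one position: (9-1)! = 40320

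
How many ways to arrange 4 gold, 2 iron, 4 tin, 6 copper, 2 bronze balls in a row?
18! / (4! × 2! × 4! × 6! × 2!) = 3859455600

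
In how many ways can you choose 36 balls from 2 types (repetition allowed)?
C(36+2-1, 2-1) = C(37, 1) = 37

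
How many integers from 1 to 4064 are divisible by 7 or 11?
⌊4064/7⌋ + ⌊4064/11⌋ - ⌊4064/77⌋ = 580 + 369 - 52 = 897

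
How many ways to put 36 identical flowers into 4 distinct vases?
C(36+4-1, 4-1) = C(39, 3) = 9139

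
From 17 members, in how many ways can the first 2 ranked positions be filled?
P(17,2) = 17!/(17-2)! = 272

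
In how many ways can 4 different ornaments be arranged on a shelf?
4! = 24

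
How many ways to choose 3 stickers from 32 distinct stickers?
C(32,3) = 32!/(3!×29!) = 4960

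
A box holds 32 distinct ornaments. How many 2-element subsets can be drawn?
C(32,2) = 32!/(2!×30!) = 496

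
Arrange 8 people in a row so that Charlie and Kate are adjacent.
Treat as block: (8-1)! × 2! = 5040 × 2 = 10080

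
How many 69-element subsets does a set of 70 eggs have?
C(70,69) = 70!/(69!×1!) = 70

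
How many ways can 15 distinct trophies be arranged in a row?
15! = 1307674368000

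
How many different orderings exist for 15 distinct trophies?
15! = 1307674368000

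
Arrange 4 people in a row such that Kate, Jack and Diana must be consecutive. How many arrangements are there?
Treat the 3 as one block: (4-3+1)! × 3! = 2 × 6 = 12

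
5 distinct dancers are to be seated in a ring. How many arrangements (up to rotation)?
Circular: fix one position, arrange the rest. (5-1)! = 24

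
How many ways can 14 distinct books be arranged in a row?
14! = 87178291200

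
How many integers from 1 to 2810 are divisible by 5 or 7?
⌊2810/5⌋ + ⌊2810/7⌋ - ⌊2810/35⌋ = 562 + 401 - 80 = 883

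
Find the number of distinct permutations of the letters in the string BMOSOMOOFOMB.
12! / (5! × 1! × 2! × 1! × 3!) = 332640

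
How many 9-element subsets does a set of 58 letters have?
C(58,9) = 58!/(9!×49!) = 10648873950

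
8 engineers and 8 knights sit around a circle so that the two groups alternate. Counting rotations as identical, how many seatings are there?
Fix one of the engineers: (8-1)! ways for the remaining engineers, × 8! ways for the knights = 5040 × 40320 = 203212800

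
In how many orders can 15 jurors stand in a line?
15! = 1307674368000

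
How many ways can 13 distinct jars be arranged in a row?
13! = 6227020800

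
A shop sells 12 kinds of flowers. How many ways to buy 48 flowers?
C(48+12-1, 12-1) = C(59, 11) = 279871768995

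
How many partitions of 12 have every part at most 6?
Let r_j(i) = number of partitions of i into parts ≤ j, for i = 0..12. r_1(i) = 1 for all i; r_j(i) = r_{j-1}(i) + r_j(i-j). Rows j = 2..6: ≤2: 1 1 2 2 3 3 4 4 5 5 6 6 7; ≤3: 1 1 2 3 4 5 7 8 10 12 14 16 19; ≤4: 1 1 2 3 5 6 9 11 15 18 23 27 34; ≤5: 1 1 2 3 5 7 10 13 18 23 30 37 47; ≤6: 1 1 2 3 5 7 11 14 20 26 35 44 58. r_6(12) = 58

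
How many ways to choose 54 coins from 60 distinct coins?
C(60,54) = 60!/(54!×6!) = 50063860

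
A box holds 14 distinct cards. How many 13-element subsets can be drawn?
C(14,13) = 14!/(13!×1!) = 14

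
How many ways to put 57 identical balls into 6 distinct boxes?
C(57+6-1, 6-1) = C(62, 5) = 6471002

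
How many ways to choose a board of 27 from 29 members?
C(29,27) = 29!/(27!×2!) = 406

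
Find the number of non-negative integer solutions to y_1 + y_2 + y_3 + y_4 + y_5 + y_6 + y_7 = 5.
C(5+7-1, 7-1) = C(11, 6) = 462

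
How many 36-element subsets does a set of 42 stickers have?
C(42,36) = 42!/(36!×6!) = 5245786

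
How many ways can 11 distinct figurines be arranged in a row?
11! = 39916800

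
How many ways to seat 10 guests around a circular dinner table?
Circular: fix one position, arrange the rest. (10-1)! = 362880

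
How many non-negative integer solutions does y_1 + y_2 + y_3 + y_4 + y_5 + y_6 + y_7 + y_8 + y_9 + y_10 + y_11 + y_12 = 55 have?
C(55+12-1, 12-1) = C(66, 11) = 1074082795968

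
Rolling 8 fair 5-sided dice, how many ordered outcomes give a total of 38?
Coefficient of x^38 in (x + x² + ... + x^5)^8. By inclusion-exclusion on dice exceeding 5: Σ_j (-1)^j C(8,j)·C(38-1-5j, 7) = C(8,0)·C(37,7) - C(8,1)·C(32,7) + C(8,2)·C(27,7) - C(8,3)·C(22,7) + C(8,4)·C(17,7) - C(8,5)·C(12,7) + C(8,6)·C(7,7) = 1·10295472 - 8·3365856 + 28·888030 - 56·170544 + 70·19448 - 56·792 + 28·1 = 36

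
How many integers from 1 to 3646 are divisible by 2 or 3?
⌊3646/2⌋ + ⌊3646/3⌋ - ⌊3646/6⌋ = 1823 + 1215 - 607 = 2431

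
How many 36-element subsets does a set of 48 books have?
C(48,36) = 48!/(36!×12!) = 69668534468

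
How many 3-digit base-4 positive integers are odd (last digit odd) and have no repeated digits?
Last∈{1,3}. Last=0: 0. Last nonzero: 2×2×P(2,1) = 8. Total = 8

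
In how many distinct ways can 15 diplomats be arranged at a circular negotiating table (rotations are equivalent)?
Circular: fix one position, arrange the rest. (15-1)! = 87178291200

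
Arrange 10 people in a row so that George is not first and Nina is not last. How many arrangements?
By inclusion-exclusion: 10! - 2×(10-1)! + (10-2)! = 3628800 - 725760 + 40320 = 2943360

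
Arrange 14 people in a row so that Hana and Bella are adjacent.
Treat as block: (14-1)! × 2! = 6227020800 × 2 = 12454041600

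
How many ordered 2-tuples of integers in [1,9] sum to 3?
Coefficient of x^3 in (x + x² + ... + x^9)^2. By inclusion-exclusion on dice exceeding 9: Σ_j (-1)^j C(2,j)·C(3-1-9j, 1) = C(2,0)·C(2,1) = 1·2 = 2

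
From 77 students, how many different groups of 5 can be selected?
C(77,5) = 77!/(5!×72!) = 19757815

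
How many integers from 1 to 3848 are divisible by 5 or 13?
⌊3848/5⌋ + ⌊3848/13⌋ - ⌊3848/65⌋ = 769 + 296 - 59 = 1006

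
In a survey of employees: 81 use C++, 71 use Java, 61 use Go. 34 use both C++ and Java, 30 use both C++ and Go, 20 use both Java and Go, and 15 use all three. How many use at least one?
|A∪B∪C| = 81+71+61-34-30-20+15 = 144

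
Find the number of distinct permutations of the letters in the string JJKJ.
4! / (3! × 1!) = 4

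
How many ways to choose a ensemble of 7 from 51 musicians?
C(51,7) = 51!/(7!×44!) = 115775100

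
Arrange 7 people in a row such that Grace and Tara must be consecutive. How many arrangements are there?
Treat the 2 as one block: (7-2+1)! × 2! = 720 × 2 = 1440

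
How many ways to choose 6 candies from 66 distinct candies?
C(66,6) = 66!/(6!×60!) = 90858768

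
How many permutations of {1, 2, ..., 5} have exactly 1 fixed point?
Choose the 1 fixed point C(5,1) = 5, derange the rest: !4 = Σ_{j=0}^{4} (-1)^j·4!/j! = 24 - 24 + 12 - 4 + 1 = 9. Product = 5 × 9 = 45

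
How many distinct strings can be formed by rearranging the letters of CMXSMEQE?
8! / (2! × 1! × 1! × 2! × 1! × 1!) = 10080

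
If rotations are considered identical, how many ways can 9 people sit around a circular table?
Circular: fix one position, arrange the rest. (9-1)! = 40320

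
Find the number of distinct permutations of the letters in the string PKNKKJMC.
8! / (1! × 1! × 1! × 3! × 1! × 1!) = 6720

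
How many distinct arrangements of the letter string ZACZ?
4! / (1! × 2! × 1!) = 12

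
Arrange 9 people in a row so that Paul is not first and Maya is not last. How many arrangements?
By inclusion-exclusion: 9! - 2×(9-1)! + (9-2)! = 362880 - 80640 + 5040 = 287280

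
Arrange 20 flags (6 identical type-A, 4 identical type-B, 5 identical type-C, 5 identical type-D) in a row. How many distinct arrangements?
20! / (6! × 4! × 5! × 5!) = 9777287520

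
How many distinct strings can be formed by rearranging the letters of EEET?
4! / (3! × 1!) = 4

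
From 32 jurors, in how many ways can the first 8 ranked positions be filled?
P(32,8) = 32!/(32-8)! = 424097856000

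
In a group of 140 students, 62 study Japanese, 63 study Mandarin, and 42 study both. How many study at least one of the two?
|A∪B| = |A| + |B| - |A∩B| = 62 + 63 - 42 = 83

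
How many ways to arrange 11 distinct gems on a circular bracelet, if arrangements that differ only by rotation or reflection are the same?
(11-1)!/2 = 3628800/2 = 1814400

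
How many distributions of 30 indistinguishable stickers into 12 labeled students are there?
C(30+12-1, 12-1) = C(41, 11) = 3159461968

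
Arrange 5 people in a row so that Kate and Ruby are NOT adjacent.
Total - adjacent = 5! - (5-1)!×2 = 120 - 48 = 72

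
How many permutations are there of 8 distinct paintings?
8! = 40320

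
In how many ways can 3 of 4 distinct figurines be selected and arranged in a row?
P(4,3) = 4!/(4-3)! = 24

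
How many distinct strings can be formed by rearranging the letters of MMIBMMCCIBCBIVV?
15! / (3! × 4! × 3! × 3! × 2!) = 126126000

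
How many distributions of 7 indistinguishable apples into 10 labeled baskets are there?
C(7+10-1, 10-1) = C(16, 9) = 11440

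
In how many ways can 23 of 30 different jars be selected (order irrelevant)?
C(30,23) = 30!/(23!×7!) = 2035800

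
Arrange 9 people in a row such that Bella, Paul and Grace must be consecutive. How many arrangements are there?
Treat the 3 as one block: (9-3+1)! × 3! = 5040 × 6 = 30240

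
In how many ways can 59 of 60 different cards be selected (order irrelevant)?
C(60,59) = 60!/(59!×1!) = 60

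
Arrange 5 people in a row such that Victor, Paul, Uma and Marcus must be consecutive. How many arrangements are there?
Treat the 4 as one block: (5-4+1)! × 4! = 2 × 24 = 48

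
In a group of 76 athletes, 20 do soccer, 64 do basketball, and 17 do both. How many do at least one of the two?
|A∪B| = |A| + |B| - |A∩B| = 20 + 64 - 17 = 67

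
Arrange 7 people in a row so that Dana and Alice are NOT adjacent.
Total - adjacent = 7! - (7-1)!×2 = 5040 - 1440 = 3600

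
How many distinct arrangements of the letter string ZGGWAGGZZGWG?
12! / (1! × 6! × 3! × 2!) = 55440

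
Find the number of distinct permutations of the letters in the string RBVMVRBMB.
9! / (2! × 3! × 2! × 2!) = 7560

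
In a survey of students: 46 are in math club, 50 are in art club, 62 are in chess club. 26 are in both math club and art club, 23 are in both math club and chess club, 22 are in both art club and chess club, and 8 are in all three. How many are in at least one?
|A∪B∪C| = 46+50+62-26-23-22+8 = 95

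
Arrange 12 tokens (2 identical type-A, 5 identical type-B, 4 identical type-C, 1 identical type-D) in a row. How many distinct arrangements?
12! / (2! × 5! × 4! × 1!) = 83160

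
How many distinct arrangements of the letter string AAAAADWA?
8! / (6! × 1! × 1!) = 56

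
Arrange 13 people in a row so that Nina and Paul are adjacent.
Treat as block: (13-1)! × 2! = 479001600 × 2 = 958003200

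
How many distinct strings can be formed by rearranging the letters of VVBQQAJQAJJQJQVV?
16! / (4! × 5! × 1! × 4! × 2!) = 151351200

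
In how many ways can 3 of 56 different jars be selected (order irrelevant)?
C(56,3) = 56!/(3!×53!) = 27720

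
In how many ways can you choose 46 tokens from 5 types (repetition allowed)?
C(46+5-1, 5-1) = C(50, 4) = 230300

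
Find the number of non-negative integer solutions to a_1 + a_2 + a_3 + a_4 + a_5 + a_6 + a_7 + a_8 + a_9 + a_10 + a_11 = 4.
C(4+11-1, 11-1) = C(14, 10) = 1001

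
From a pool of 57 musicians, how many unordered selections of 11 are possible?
C(57,11) = 57!/(11!×46!) = 184509266760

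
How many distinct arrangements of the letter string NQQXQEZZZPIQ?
12! / (1! × 3! × 1! × 4! × 1! × 1! × 1!) = 3326400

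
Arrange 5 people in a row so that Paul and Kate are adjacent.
Treat as block: (5-1)! × 2! = 24 × 2 = 48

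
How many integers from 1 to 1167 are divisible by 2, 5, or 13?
⌊1167/2⌋+⌊1167/5⌋+⌊1167/13⌋ - ⌊1167/10⌋-⌊1167/26⌋-⌊1167/65⌋ + ⌊1167/130⌋ = 583+233+89 - 116-44-17 + 8 = 736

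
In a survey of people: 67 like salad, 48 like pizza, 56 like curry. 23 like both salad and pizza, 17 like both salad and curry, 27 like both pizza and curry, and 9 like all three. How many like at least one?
|A∪B∪C| = 67+48+56-23-17-27+9 = 113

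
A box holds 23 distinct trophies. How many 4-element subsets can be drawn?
C(23,4) = 23!/(4!×19!) = 8855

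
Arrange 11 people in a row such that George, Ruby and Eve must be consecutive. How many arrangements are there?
Treat the 3 as one block: (11-3+1)! × 3! = 362880 × 6 = 2177280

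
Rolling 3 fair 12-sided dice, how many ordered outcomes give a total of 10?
Coefficient of x^10 in (x + x² + ... + x^12)^3. By inclusion-exclusion on dice exceeding 12: Σ_j (-1)^j C(3,j)·C(10-1-12j, 2) = C(3,0)·C(9,2) = 1·36 = 36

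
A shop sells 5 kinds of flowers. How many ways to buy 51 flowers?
C(51+5-1, 5-1) = C(55, 4) = 341055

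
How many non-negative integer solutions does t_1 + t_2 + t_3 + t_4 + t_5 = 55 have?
C(55+5-1, 5-1) = C(59, 4) = 455126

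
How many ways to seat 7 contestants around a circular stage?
Circular: fix one position, arrange the rest. (7-1)! = 720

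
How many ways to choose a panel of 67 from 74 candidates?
C(74,67) = 74!/(67!×7!) = 1799579064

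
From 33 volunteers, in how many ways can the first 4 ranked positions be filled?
P(33,4) = 33!/(33-4)! = 982080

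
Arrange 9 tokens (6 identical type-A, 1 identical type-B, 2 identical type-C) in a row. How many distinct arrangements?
9! / (6! × 1! × 2!) = 252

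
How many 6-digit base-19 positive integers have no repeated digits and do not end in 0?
Last digit: 18 nonzero choices. First digit: 17 (nonzero, ≠last). Middle 4: P(17,4) = 57120. Total = 17478720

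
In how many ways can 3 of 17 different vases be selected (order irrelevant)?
C(17,3) = 17!/(3!×14!) = 680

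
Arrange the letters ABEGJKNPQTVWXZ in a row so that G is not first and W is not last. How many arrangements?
By inclusion-exclusion: 14! - 2×(14-1)! + (14-2)! = 87178291200 - 12454041600 + 479001600 = 75203251200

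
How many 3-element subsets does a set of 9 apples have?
C(9,3) = 9!/(3!×6!) = 84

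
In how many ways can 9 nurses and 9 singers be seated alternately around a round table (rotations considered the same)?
Fix one of the nurses: (9-1)! ways for the remaining nurses, × 9! ways for the singers = 40320 × 362880 = 14631321600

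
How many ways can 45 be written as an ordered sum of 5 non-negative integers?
C(45+5-1, 5-1) = C(49, 4) = 211876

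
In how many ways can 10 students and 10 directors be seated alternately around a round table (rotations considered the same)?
Fix one of the students: (10-1)! ways for the remaining students, × 10! ways for the directors = 362880 × 3628800 = 1316818944000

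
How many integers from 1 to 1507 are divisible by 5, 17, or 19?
⌊1507/5⌋+⌊1507/17⌋+⌊1507/19⌋ - ⌊1507/85⌋-⌊1507/95⌋-⌊1507/323⌋ + ⌊1507/1615⌋ = 301+88+79 - 17-15-4 + 0 = 432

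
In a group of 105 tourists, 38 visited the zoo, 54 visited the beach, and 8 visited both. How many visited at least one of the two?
|A∪B| = |A| + |B| - |A∩B| = 38 + 54 - 8 = 84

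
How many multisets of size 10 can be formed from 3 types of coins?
C(10+3-1, 3-1) = C(12, 2) = 66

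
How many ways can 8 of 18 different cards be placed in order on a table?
P(18,8) = 18!/(18-8)! = 1764322560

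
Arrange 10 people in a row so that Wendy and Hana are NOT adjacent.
Total - adjacent = 10! - (10-1)!×2 = 3628800 - 725760 = 2903040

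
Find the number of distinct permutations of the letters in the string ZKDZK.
5! / (1! × 2! × 2!) = 30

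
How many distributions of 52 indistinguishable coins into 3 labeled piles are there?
C(52+3-1, 3-1) = C(54, 2) = 1431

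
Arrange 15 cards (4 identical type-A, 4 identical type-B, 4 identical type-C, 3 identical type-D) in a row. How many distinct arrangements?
15! / (4! × 4! × 4! × 3!) = 15765750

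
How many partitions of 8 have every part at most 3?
Let r_j(i) = number of partitions of i into parts ≤ j, for i = 0..8. r_1(i) = 1 for all i; r_j(i) = r_{j-1}(i) + r_j(i-j). Rows j = 2..3: ≤2: 1 1 2 2 3 3 4 4 5; ≤3: 1 1 2 3 4 5 7 8 10. r_3(8) = 10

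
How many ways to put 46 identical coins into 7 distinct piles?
C(46+7-1, 7-1) = C(52, 6) = 20358520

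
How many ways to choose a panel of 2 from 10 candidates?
C(10,2) = 10!/(2!×8!) = 45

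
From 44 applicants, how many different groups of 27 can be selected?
C(44,27) = 44!/(27!×17!) = 686353797976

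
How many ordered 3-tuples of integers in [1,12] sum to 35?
Coefficient of x^35 in (x + x² + ... + x^12)^3. By inclusion-exclusion on dice exceeding 12: Σ_j (-1)^j C(3,j)·C(35-1-12j, 2) = C(3,0)·C(34,2) - C(3,1)·C(22,2) + C(3,2)·C(10,2) = 1·561 - 3·231 + 3·45 = 3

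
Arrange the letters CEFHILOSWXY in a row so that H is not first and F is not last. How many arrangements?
By inclusion-exclusion: 11! - 2×(11-1)! + (11-2)! = 39916800 - 7257600 + 362880 = 33022080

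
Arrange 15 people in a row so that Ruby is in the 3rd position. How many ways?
Fix one position: (15-1)! = 87178291200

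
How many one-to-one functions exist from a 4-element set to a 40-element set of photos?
P(40,4) = 40!/(40-4)! = 2193360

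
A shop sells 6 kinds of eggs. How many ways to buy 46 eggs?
C(46+6-1, 6-1) = C(51, 5) = 2349060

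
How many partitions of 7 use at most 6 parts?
By conjugation, equals partitions of 7 into parts ≤ 6. Let r_j(i) = number of partitions of i into parts ≤ j, for i = 0..7. r_1(i) = 1 for all i; r_j(i) = r_{j-1}(i) + r_j(i-j). Rows j = 2..6: ≤2: 1 1 2 2 3 3 4 4; ≤3: 1 1 2 3 4 5 7 8; ≤4: 1 1 2 3 5 6 9 11; ≤5: 1 1 2 3 5 7 10 13; ≤6: 1 1 2 3 5 7 11 14. r_6(7) = 14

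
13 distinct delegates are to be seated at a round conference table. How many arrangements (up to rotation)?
Circular: fix one position, arrange the rest. (13-1)! = 479001600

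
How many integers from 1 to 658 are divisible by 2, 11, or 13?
⌊658/2⌋+⌊658/11⌋+⌊658/13⌋ - ⌊658/22⌋-⌊658/26⌋-⌊658/143⌋ + ⌊658/286⌋ = 329+59+50 - 29-25-4 + 2 = 382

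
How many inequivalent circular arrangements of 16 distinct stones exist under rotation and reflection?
(16-1)!/2 = 1307674368000/2 = 653837184000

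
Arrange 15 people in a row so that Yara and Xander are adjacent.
Treat as block: (15-1)! × 2! = 87178291200 × 2 = 174356582400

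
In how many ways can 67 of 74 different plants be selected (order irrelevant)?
C(74,67) = 74!/(67!×7!) = 1799579064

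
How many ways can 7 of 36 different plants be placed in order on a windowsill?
P(36,7) = 36!/(36-7)! = 42072307200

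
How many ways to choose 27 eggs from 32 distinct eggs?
C(32,27) = 32!/(27!×5!) = 201376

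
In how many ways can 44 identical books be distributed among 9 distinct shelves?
C(44+9-1, 9-1) = C(52, 8) = 752538150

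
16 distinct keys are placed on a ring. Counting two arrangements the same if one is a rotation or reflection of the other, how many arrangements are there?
(16-1)!/2 = 1307674368000/2 = 653837184000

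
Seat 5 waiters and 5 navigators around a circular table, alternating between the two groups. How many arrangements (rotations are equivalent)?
Fix one of the waiters: (5-1)! ways for the remaining waiters, × 5! ways for the navigators = 24 × 120 = 2880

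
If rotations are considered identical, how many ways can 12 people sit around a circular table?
Circular: fix one position, arrange the rest. (12-1)! = 39916800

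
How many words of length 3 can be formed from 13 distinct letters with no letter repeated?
P(13,3) = 13!/(13-3)! = 1716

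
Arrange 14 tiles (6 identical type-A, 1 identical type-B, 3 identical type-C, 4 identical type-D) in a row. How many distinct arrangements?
14! / (6! × 1! × 3! × 4!) = 840840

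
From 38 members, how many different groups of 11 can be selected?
C(38,11) = 38!/(11!×27!) = 1203322288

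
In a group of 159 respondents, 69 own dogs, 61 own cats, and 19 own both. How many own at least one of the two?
|A∪B| = |A| + |B| - |A∩B| = 69 + 61 - 19 = 111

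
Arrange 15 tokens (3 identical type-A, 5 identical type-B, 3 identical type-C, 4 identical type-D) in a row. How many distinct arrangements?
15! / (3! × 5! × 3! × 4!) = 12612600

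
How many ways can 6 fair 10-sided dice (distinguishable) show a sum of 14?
Coefficient of x^14 in (x + x² + ... + x^10)^6. By inclusion-exclusion on dice exceeding 10: Σ_j (-1)^j C(6,j)·C(14-1-10j, 5) = C(6,0)·C(13,5) = 1·1287 = 1287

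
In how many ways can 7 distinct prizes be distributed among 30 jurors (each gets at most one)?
P(30,7) = 30!/(30-7)! = 10260432000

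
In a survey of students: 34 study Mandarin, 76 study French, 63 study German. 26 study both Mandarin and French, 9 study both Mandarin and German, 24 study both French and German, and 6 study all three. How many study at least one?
|A∪B∪C| = 34+76+63-26-9-24+6 = 120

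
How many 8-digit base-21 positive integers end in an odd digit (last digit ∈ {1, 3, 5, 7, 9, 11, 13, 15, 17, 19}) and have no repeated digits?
Last∈{1,3,5,7,9,11,13,15,17,19}. Last=0: 0. Last nonzero: 10×19×P(19,6) = 3711657600. Total = 3711657600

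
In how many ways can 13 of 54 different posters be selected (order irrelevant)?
C(54,13) = 54!/(13!×41!) = 1108176102180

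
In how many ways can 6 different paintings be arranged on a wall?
6! = 720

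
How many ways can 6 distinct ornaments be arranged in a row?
6! = 720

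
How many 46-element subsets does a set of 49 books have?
C(49,46) = 49!/(46!×3!) = 18424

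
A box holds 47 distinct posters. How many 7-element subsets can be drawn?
C(47,7) = 47!/(7!×40!) = 62891499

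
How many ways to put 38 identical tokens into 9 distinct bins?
C(38+9-1, 9-1) = C(46, 8) = 260932815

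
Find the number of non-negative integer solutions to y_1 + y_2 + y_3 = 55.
C(55+3-1, 3-1) = C(57, 2) = 1596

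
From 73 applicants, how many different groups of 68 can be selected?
C(73,68) = 73!/(68!×5!) = 15020334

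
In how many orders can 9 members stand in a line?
9! = 362880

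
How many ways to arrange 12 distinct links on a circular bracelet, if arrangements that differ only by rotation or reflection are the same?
(12-1)!/2 = 39916800/2 = 19958400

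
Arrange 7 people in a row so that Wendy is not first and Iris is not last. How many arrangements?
By inclusion-exclusion: 7! - 2×(7-1)! + (7-2)! = 5040 - 1440 + 120 = 3720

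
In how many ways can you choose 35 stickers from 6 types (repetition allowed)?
C(35+6-1, 6-1) = C(40, 5) = 658008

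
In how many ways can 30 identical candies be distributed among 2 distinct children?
C(30+2-1, 2-1) = C(31, 1) = 31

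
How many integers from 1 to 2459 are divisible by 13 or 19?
⌊2459/13⌋ + ⌊2459/19⌋ - ⌊2459/247⌋ = 189 + 129 - 9 = 309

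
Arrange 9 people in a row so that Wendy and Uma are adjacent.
Treat as block: (9-1)! × 2! = 40320 × 2 = 80640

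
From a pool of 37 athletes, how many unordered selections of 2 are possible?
C(37,2) = 37!/(2!×35!) = 666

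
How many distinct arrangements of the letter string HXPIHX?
6! / (2! × 2! × 1! × 1!) = 180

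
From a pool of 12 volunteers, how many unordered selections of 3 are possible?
C(12,3) = 12!/(3!×9!) = 220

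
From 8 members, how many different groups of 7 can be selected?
C(8,7) = 8!/(7!×1!) = 8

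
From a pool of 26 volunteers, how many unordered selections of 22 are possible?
C(26,22) = 26!/(22!×4!) = 14950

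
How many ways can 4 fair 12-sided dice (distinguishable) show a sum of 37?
Coefficient of x^37 in (x + x² + ... + x^12)^4. By inclusion-exclusion on dice exceeding 12: Σ_j (-1)^j C(4,j)·C(37-1-12j, 3) = C(4,0)·C(36,3) - C(4,1)·C(24,3) + C(4,2)·C(12,3) = 1·7140 - 4·2024 + 6·220 = 364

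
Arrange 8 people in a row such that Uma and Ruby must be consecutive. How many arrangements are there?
Treat the 2 as one block: (8-2+1)! × 2! = 5040 × 2 = 10080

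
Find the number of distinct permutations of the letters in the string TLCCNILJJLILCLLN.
16! / (3! × 6! × 2! × 2! × 1! × 2!) = 605404800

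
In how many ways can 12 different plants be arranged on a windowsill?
12! = 479001600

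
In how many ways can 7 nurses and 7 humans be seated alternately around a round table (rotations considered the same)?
Fix one of the nurses: (7-1)! ways for the remaining nurses, × 7! ways for the humans = 720 × 5040 = 3628800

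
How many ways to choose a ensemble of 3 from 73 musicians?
C(73,3) = 73!/(3!×70!) = 62196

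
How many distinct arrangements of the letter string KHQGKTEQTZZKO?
13! / (2! × 3! × 1! × 2! × 2! × 1! × 1! × 1!) = 129729600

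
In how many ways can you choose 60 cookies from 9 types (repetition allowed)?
C(60+9-1, 9-1) = C(68, 8) = 7392009768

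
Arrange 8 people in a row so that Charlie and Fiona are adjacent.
Treat as block: (8-1)! × 2! = 5040 × 2 = 10080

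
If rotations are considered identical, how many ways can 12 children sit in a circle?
Circular: fix one position, arrange the rest. (12-1)! = 39916800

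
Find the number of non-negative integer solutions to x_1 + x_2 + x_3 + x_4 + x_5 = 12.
C(12+5-1, 5-1) = C(16, 4) = 1820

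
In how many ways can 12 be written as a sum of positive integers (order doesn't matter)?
Pentagonal recurrence p(n) = p(n-1) + p(n-2) - p(n-5) - p(n-7) + p(n-12) + p(n-15) - ... gives p(0..11) = 1, 1, 2, 3, 5, 7, 11, 15, 22, 30, 42, 56. p(12) = p(11) + p(10) - p(7) - p(5) + p(0) = 56 + 42 - 15 - 7 + 1 = 77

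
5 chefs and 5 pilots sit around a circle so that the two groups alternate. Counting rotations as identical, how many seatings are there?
Fix one of the chefs: (5-1)! ways for the remaining chefs, × 5! ways for the pilots = 24 × 120 = 2880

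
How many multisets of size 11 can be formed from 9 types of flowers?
C(11+9-1, 9-1) = C(19, 8) = 75582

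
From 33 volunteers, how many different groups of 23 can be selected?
C(33,23) = 33!/(23!×10!) = 92561040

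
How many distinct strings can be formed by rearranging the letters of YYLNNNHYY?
9! / (4! × 1! × 3! × 1!) = 2520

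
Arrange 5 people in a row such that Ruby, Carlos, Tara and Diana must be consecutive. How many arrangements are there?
Treat the 4 as one block: (5-4+1)! × 4! = 2 × 24 = 48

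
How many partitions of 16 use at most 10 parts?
By conjugation, equals partitions of 16 into parts ≤ 10. Let r_j(i) = number of partitions of i into parts ≤ j, for i = 0..16. r_1(i) = 1 for all i; r_j(i) = r_{j-1}(i) + r_j(i-j). Rows j = 2..10: ≤2: 1 1 2 2 3 3 4 4 5 5 6 6 7 7 8 8 9; ≤3: 1 1 2 3 4 5 7 8 10 12 14 16 19 21 24 27 30; ≤4: 1 1 2 3 5 6 9 11 15 18 23 27 34 39 47 54 64; ≤5: 1 1 2 3 5 7 10 13 18 23 30 37 47 57 70 84 101; ≤6: 1 1 2 3 5 7 11 14 20 26 35 44 58 71 90 110 136; ≤7: 1 1 2 3 5 7 11 15 21 28 38 49 65 82 105 131 164; ≤8: 1 1 2 3 5 7 11 15 22 29 40 52 70 89 116 146 186; ≤9: 1 1 2 3 5 7 11 15 22 30 41 54 73 94 123 157 201; ≤10: 1 1 2 3 5 7 11 15 22 30 42 55 75 97 128 164 212. r_10(16) = 212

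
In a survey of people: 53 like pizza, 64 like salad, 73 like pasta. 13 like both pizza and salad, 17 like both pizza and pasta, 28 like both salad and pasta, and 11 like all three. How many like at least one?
|A∪B∪C| = 53+64+73-13-17-28+11 = 143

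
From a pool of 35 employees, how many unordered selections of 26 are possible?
C(35,26) = 35!/(26!×9!) = 70607460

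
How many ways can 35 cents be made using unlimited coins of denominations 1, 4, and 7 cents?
Coefficient of x^35 in 1/(1-x^1) · 1/(1-x^4) · 1/(1-x^7). Case on j = number of 7-cent coins (j = 0..5); remainder r = 35 - 7j is made from {1,4} in ⌊r/4⌋+1 ways. r = 35, 28, 21, 14, 7, 0 → 9 + 8 + 6 + 4 + 2 + 1 = 30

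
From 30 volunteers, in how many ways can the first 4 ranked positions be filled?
P(30,4) = 30!/(30-4)! = 657720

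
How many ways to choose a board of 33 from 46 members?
C(46,33) = 46!/(33!×13!) = 101766230790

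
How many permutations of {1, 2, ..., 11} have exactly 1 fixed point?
Choose the 1 fixed point C(11,1) = 11, derange the rest: !10 = Σ_{j=0}^{10} (-1)^j·10!/j! = 3628800 - 3628800 + 1814400 - 604800 + 151200 - 30240 + 5040 - 720 + 90 - 10 + 1 = 1334961. Product = 11 × 1334961 = 14684571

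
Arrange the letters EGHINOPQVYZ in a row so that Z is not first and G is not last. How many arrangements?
By inclusion-exclusion: 11! - 2×(11-1)! + (11-2)! = 39916800 - 7257600 + 362880 = 33022080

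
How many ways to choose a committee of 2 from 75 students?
C(75,2) = 75!/(2!×73!) = 2775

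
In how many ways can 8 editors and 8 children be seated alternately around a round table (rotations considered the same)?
Fix one of the editors: (8-1)! ways for the remaining editors, × 8! ways for the children = 5040 × 40320 = 203212800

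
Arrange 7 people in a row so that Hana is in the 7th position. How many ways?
Fix one position: (7-1)! = 720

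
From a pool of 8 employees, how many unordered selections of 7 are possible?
C(8,7) = 8!/(7!×1!) = 8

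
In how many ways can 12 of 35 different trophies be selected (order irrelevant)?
C(35,12) = 35!/(12!×23!) = 834451800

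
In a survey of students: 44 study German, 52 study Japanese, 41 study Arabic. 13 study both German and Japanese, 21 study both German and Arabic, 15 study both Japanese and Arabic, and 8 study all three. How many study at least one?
|A∪B∪C| = 44+52+41-13-21-15+8 = 96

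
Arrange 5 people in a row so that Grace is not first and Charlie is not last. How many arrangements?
By inclusion-exclusion: 5! - 2×(5-1)! + (5-2)! = 120 - 48 + 6 = 78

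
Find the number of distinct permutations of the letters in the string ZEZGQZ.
6! / (1! × 1! × 3! × 1!) = 120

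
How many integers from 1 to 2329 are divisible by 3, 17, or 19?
⌊2329/3⌋+⌊2329/17⌋+⌊2329/19⌋ - ⌊2329/51⌋-⌊2329/57⌋-⌊2329/323⌋ + ⌊2329/969⌋ = 776+137+122 - 45-40-7 + 2 = 945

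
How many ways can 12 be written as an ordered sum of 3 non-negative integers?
C(12+3-1, 3-1) = C(14, 2) = 91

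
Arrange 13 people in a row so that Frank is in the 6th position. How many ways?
Fix one position: (13-1)! = 479001600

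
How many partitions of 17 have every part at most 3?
Let r_j(i) = number of partitions of i into parts ≤ j, for i = 0..17. r_1(i) = 1 for all i; r_j(i) = r_{j-1}(i) + r_j(i-j). Rows j = 2..3: ≤2: 1 1 2 2 3 3 4 4 5 5 6 6 7 7 8 8 9 9; ≤3: 1 1 2 3 4 5 7 8 10 12 14 16 19 21 24 27 30 33. r_3(17) = 33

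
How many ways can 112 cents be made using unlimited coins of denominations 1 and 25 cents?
Coefficient of x^112 in 1/(1-x^1) · 1/(1-x^25). Use j coins of 25 for j = 0..⌊112/25⌋ = 4, the rest in 1s: 4 + 1 = 5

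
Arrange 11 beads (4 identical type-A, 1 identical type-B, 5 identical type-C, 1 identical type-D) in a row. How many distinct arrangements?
11! / (4! × 1! × 5! × 1!) = 13860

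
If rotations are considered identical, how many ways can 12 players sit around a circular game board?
Circular: fix one position, arrange the rest. (12-1)! = 39916800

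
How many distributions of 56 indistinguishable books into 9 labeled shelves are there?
C(56+9-1, 9-1) = C(64, 8) = 4426165368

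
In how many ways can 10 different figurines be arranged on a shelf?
10! = 3628800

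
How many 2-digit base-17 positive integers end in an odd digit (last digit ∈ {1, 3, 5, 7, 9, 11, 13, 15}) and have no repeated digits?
Last∈{1,3,5,7,9,11,13,15}. Last=0: 0. Last nonzero: 8×15×P(15,0) = 120. Total = 120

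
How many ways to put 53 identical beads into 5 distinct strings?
C(53+5-1, 5-1) = C(57, 4) = 395010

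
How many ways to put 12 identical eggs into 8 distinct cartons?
C(12+8-1, 8-1) = C(19, 7) = 50388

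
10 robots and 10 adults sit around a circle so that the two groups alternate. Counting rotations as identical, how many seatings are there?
Fix one of the robots: (10-1)! ways for the remaining robots, × 10! ways for the adults = 362880 × 3628800 = 1316818944000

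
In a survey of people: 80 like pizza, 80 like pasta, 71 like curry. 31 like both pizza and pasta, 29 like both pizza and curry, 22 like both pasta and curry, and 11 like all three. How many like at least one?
|A∪B∪C| = 80+80+71-31-29-22+11 = 160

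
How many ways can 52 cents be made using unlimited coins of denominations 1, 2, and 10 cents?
Coefficient of x^52 in 1/(1-x^1) · 1/(1-x^2) · 1/(1-x^10). Case on j = number of 10-cent coins (j = 0..5); remainder r = 52 - 10j is made from {1,2} in ⌊r/2⌋+1 ways. r = 52, 42, 32, 22, 12, 2 → 27 + 22 + 17 + 12 + 7 + 2 = 87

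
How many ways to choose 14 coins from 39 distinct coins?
C(39,14) = 39!/(14!×25!) = 15084504396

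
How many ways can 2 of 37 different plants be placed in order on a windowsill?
P(37,2) = 37!/(37-2)! = 1332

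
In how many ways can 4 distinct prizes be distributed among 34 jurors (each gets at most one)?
P(34,4) = 34!/(34-4)! = 1113024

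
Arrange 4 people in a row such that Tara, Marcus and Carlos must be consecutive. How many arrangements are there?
Treat the 3 as one block: (4-3+1)! × 3! = 2 × 6 = 12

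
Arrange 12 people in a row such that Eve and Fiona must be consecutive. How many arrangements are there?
Treat the 2 as one block: (12-2+1)! × 2! = 39916800 × 2 = 79833600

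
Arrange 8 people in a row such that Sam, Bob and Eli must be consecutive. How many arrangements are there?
Treat the 3 as one block: (8-3+1)! × 3! = 720 × 6 = 4320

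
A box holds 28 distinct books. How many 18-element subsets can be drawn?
C(28,18) = 28!/(18!×10!) = 13123110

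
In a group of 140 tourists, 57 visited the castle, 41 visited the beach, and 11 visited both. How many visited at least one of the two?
|A∪B| = |A| + |B| - |A∩B| = 57 + 41 - 11 = 87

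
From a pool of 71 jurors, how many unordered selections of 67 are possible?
C(71,67) = 71!/(67!×4!) = 971635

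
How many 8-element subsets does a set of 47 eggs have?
C(47,8) = 47!/(8!×39!) = 314457495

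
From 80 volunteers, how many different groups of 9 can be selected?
C(80,9) = 80!/(9!×71!) = 231900297200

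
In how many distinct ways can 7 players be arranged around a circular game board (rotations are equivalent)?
Circular: fix one position, arrange the rest. (7-1)! = 720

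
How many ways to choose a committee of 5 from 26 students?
C(26,5) = 26!/(5!×21!) = 65780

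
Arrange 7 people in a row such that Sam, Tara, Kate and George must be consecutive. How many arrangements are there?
Treat the 4 as one block: (7-4+1)! × 4! = 24 × 24 = 576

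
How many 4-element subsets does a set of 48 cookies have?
C(48,4) = 48!/(4!×44!) = 194580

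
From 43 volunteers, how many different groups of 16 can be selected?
C(43,16) = 43!/(16!×27!) = 265182149218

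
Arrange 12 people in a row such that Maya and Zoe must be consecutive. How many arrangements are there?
Treat the 2 as one block: (12-2+1)! × 2! = 39916800 × 2 = 79833600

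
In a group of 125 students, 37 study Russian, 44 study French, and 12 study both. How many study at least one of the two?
|A∪B| = |A| + |B| - |A∩B| = 37 + 44 - 12 = 69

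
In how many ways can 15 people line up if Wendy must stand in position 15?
Fix one position: (15-1)! = 87178291200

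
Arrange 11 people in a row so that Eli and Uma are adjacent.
Treat as block: (11-1)! × 2! = 3628800 × 2 = 7257600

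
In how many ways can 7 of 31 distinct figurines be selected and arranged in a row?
P(31,7) = 31!/(31-7)! = 13253058000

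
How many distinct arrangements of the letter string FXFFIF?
6! / (1! × 4! × 1!) = 30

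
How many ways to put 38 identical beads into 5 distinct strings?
C(38+5-1, 5-1) = C(42, 4) = 111930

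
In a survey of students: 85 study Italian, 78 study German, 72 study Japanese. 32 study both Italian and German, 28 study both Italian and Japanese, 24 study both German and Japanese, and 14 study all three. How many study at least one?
|A∪B∪C| = 85+78+72-32-28-24+14 = 165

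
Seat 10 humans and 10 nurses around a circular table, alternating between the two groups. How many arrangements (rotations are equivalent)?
Fix one of the humans: (10-1)! ways for the remaining humans, × 10! ways for the nurses = 362880 × 3628800 = 1316818944000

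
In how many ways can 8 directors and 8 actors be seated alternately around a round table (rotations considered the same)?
Fix one of the directors: (8-1)! ways for the remaining directors, × 8! ways for the actors = 5040 × 40320 = 203212800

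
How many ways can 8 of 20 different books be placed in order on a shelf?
P(20,8) = 20!/(20-8)! = 5079110400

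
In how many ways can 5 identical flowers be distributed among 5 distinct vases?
C(5+5-1, 5-1) = C(9, 4) = 126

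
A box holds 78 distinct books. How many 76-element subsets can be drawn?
C(78,76) = 78!/(76!×2!) = 3003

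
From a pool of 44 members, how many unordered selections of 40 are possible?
C(44,40) = 44!/(40!×4!) = 135751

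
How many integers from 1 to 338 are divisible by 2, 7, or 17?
⌊338/2⌋+⌊338/7⌋+⌊338/17⌋ - ⌊338/14⌋-⌊338/34⌋-⌊338/119⌋ + ⌊338/238⌋ = 169+48+19 - 24-9-2 + 1 = 202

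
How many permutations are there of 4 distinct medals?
4! = 24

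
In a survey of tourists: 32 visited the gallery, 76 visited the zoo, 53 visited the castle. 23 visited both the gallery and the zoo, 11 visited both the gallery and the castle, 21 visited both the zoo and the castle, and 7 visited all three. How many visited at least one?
|A∪B∪C| = 32+76+53-23-11-21+7 = 113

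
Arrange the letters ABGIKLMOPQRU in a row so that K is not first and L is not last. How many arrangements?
By inclusion-exclusion: 12! - 2×(12-1)! + (12-2)! = 479001600 - 79833600 + 3628800 = 402796800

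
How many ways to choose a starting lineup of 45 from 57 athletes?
C(57,45) = 57!/(45!×12!) = 707285522580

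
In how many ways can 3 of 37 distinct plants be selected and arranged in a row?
P(37,3) = 37!/(37-3)! = 46620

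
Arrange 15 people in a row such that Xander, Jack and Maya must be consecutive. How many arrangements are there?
Treat the 3 as one block: (15-3+1)! × 3! = 6227020800 × 6 = 37362124800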